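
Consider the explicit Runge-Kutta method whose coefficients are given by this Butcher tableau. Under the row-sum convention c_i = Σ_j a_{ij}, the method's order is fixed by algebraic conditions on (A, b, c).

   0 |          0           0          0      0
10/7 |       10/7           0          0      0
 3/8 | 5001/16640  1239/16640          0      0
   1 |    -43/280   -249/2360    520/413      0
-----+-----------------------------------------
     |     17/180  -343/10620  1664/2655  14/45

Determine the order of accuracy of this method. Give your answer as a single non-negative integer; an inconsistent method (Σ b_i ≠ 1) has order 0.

4

b = (17/180, -343/10620, 1664/2655, 14/45)
c = (0, 10/7, 3/8, 1)
Ac = (0, 0, 177/1664, 9/28)
Σ b_i: 17/180·1 + (-343/10620)·1 + 1664/2655·1 + 14/45·1 = 1 ✓
b·c: (-343/10620)·10/7 + 1664/2655·3/8 + 14/45·1 = 1/2 ✓
b·c²: (-343/10620)·100/49 + 1664/2655·9/64 + 14/45·1 = 1/3 ✓
b·Ac: 1664/2655·177/1664 + 14/45·9/28 = 1/6 ✓
b·c³: (-343/10620)·1000/343 + 1664/2655·27/512 + 14/45·1 = 1/4 ✓
b·(c∘Ac): 1664/2655·531/13312 + 14/45·9/28 = 1/8 ✓
b·Ac²: 1664/2655·885/5824 + 14/45·(-15/392) = 1/12 ✓
b·A²c: 14/45·15/112 = 1/24 ✓; 4 stages ⇒ order 4.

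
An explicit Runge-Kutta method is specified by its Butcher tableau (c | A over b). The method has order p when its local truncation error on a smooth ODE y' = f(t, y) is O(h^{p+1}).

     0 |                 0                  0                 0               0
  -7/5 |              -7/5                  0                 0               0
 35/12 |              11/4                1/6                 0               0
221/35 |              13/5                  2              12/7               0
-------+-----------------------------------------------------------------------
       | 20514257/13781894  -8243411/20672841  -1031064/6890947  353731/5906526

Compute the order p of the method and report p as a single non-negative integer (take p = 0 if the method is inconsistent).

3

b = (20514257/13781894, -8243411/20672841, -1031064/6890947, 353731/5906526)
c = (0, -7/5, 35/12, 221/35)
Ac = (0, 0, -7/30, 11/5)
Σ b_i: 20514257/13781894·1 + (-8243411/20672841)·1 + (-1031064/6890947)·1 + 353731/5906526·1 = 1 ✓
b·c: (-8243411/20672841)·(-7/5) + (-1031064/6890947)·35/12 + 353731/5906526·221/35 = 1/2 ✓
b·c²: (-8243411/20672841)·49/25 + (-1031064/6890947)·1225/144 + 353731/5906526·48841/1225 = 1/3 ✓
b·Ac: (-1031064/6890947)·(-7/30) + 353731/5906526·11/5 = 1/6 ✓
b·c³: (-8243411/20672841)·(-343/125) + (-1031064/6890947)·42875/1728 + 353731/5906526·10793861/42875 = 154533248137/12403704600 ≠ 1/4 ⇒ order 3.
b·(c∘Ac): (-1031064/6890947)·(-49/72) + 353731/5906526·2431/175 = 45960691/49221050 ≠ 1/8
b·Ac²: (-1031064/6890947)·49/150 + 353731/5906526·5551/300 = 375390281/354391560 ≠ 1/12
b·A²c: 353731/5906526·(-2/5) = -353731/14766315 ≠ 1/24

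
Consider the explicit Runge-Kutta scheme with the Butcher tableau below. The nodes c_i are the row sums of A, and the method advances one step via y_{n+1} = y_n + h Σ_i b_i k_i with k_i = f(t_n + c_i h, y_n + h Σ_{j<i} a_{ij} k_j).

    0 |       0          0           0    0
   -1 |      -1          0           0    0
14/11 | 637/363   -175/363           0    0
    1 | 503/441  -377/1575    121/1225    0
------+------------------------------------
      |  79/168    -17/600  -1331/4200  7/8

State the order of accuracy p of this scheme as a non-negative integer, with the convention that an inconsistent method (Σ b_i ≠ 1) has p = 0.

b = (79/168, -17/600, -1331/4200, 7/8)
c = (0, -1, 14/11, 1)
Ac = (0, 0, 175/363, 23/63)
Σ b_i: 79/168·1 + (-17/600)·1 + (-1331/4200)·1 + 7/8·1 = 1 ✓
b·c: (-17/600)·(-1) + (-1331/4200)·14/11 + 7/8·1 = 1/2 ✓
b·c²: (-17/600)·1 + (-1331/4200)·196/121 + 7/8·1 = 1/3 ✓
b·Ac: (-1331/4200)·175/363 + 7/8·23/63 = 1/6 ✓
b·c³: (-17/600)·(-1) + (-1331/4200)·2744/1331 + 7/8·1 = 1/4 ✓
b·(c∘Ac): (-1331/4200)·2450/3993 + 7/8·23/63 = 1/8 ✓
b·Ac²: (-1331/4200)·(-175/363) + 7/8·(-5/63) = 1/12 ✓
b·A²c: 7/8·1/21 = 1/24 ✓; 4 stages ⇒ order 4.

4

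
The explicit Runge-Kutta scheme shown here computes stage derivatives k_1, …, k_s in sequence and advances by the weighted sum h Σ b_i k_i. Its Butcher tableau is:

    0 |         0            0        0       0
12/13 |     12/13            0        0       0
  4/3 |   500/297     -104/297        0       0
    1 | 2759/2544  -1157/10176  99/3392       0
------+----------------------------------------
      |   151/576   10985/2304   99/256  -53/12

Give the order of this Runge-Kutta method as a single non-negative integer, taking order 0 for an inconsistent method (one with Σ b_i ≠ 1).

4

b = (151/576, 10985/2304, 99/256, -53/12)
c = (0, 12/13, 4/3, 1)
Ac = (0, 0, -32/99, -7/106)
Σ b_i: 151/576·1 + 10985/2304·1 + 99/256·1 + (-53/12)·1 = 1 ✓
b·c: 10985/2304·12/13 + 99/256·4/3 + (-53/12)·1 = 1/2 ✓
b·c²: 10985/2304·144/169 + 99/256·16/9 + (-53/12)·1 = 1/3 ✓
b·Ac: 99/256·(-32/99) + (-53/12)·(-7/106) = 1/6 ✓
b·c³: 10985/2304·1728/2197 + 99/256·64/27 + (-53/12)·1 = 1/4 ✓
b·(c∘Ac): 99/256·(-128/297) + (-53/12)·(-7/106) = 1/8 ✓
b·Ac²: 99/256·(-128/429) + (-53/12)·(-31/689) = 1/12 ✓
b·A²c: (-53/12)·(-1/106) = 1/24 ✓; 4 stages ⇒ order 4.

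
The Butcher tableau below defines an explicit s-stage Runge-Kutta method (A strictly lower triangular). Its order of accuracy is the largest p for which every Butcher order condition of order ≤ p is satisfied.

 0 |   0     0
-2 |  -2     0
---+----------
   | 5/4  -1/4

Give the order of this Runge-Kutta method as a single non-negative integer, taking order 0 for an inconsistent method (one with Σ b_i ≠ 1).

b = (5/4, -1/4)
c = (0, -2)
Σ b_i: 5/4·1 + (-1/4)·1 = 1 ✓
b·c: (-1/4)·(-2) = 1/2 ✓; 2 stages ⇒ order 2.

2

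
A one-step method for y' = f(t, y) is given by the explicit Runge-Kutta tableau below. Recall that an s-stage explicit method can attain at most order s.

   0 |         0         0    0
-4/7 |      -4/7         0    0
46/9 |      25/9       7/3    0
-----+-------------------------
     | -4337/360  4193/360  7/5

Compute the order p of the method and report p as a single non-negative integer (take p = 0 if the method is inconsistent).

b = (-4337/360, 4193/360, 7/5)
c = (0, -4/7, 46/9)
Ac = (0, 0, -4/3)
Σ b_i: (-4337/360)·1 + 4193/360·1 + 7/5·1 = 1 ✓
b·c: 4193/360·(-4/7) + 7/5·46/9 = 1/2 ✓
b·c²: 4193/360·16/49 + 7/5·2116/81 = 114466/2835 ≠ 1/3 ⇒ order 2.
b·Ac: 7/5·(-4/3) = -28/15 ≠ 1/6

2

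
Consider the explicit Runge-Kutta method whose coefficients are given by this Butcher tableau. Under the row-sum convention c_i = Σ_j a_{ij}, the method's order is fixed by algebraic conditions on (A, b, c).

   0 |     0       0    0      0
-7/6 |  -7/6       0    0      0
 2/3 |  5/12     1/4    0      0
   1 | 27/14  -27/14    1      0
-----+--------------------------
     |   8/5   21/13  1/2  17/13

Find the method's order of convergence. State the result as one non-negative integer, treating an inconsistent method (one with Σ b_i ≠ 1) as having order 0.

b = (8/5, 21/13, 1/2, 17/13)
c = (0, -7/6, 2/3, 1)
Ac = (0, 0, -7/24, 35/12)
Σ b_i: 8/5·1 + 21/13·1 + 1/2·1 + 17/13·1 = 653/130 ≠ 1 ⇒ order 0.

0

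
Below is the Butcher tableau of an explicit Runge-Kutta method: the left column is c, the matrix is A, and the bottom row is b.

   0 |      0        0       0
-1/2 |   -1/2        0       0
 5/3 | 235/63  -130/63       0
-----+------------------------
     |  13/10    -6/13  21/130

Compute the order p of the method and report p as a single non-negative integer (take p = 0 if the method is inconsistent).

3

b = (13/10, -6/13, 21/130)
c = (0, -1/2, 5/3)
Ac = (0, 0, 65/63)
Σ b_i: 13/10·1 + (-6/13)·1 + 21/130·1 = 1 ✓
b·c: (-6/13)·(-1/2) + 21/130·5/3 = 1/2 ✓
b·c²: (-6/13)·1/4 + 21/130·25/9 = 1/3 ✓
b·Ac: 21/130·65/63 = 1/6 ✓; 3 stages ⇒ order 3.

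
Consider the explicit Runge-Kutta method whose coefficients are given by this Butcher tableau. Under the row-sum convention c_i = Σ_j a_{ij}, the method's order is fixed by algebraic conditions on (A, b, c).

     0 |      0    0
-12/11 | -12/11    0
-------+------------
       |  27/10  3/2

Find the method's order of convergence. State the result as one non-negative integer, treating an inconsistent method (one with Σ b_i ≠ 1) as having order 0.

b = (27/10, 3/2)
c = (0, -12/11)
Σ b_i: 27/10·1 + 3/2·1 = 21/5 ≠ 1 ⇒ order 0.

0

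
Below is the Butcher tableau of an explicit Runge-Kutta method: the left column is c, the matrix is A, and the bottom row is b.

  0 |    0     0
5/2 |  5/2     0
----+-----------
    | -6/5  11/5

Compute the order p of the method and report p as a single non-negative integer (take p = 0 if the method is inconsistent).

1

b = (-6/5, 11/5)
c = (0, 5/2)
Σ b_i: (-6/5)·1 + 11/5·1 = 1 ✓
b·c: 11/5·5/2 = 11/2 ≠ 1/2 ⇒ order 1.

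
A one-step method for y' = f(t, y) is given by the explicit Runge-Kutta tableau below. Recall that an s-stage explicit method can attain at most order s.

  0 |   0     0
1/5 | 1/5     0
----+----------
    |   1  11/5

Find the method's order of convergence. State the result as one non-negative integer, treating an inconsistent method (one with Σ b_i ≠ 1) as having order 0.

b = (1, 11/5)
c = (0, 1/5)
Σ b_i: 1·1 + 11/5·1 = 16/5 ≠ 1 ⇒ order 0.

0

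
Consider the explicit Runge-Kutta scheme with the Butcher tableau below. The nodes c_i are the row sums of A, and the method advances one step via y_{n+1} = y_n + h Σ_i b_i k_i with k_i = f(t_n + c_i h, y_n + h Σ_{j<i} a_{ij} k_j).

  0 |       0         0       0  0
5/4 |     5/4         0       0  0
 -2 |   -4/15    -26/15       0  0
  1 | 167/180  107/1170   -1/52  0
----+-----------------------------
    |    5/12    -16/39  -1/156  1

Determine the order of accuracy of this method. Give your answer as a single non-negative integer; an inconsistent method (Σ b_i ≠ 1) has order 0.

4

b = (5/12, -16/39, -1/156, 1)
c = (0, 5/4, -2, 1)
Ac = (0, 0, -13/6, 11/72)
Σ b_i: 5/12·1 + (-16/39)·1 + (-1/156)·1 + 1·1 = 1 ✓
b·c: (-16/39)·5/4 + (-1/156)·(-2) + 1·1 = 1/2 ✓
b·c²: (-16/39)·25/16 + (-1/156)·4 + 1·1 = 1/3 ✓
b·Ac: (-1/156)·(-13/6) + 1·11/72 = 1/6 ✓
b·c³: (-16/39)·125/64 + (-1/156)·(-8) + 1·1 = 1/4 ✓
b·(c∘Ac): (-1/156)·13/3 + 1·11/72 = 1/8 ✓
b·Ac²: (-1/156)·(-65/24) + 1·19/288 = 1/12 ✓
b·A²c: 1·1/24 = 1/24 ✓; 4 stages ⇒ order 4.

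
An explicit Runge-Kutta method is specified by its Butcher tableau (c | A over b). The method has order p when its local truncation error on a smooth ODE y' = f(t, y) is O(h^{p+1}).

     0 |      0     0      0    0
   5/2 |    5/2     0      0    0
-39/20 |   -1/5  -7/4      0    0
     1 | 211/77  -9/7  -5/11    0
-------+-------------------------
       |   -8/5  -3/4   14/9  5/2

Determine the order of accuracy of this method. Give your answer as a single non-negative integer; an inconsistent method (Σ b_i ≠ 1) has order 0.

0

b = (-8/5, -3/4, 14/9, 5/2)
c = (0, 5/2, -39/20, 1)
Ac = (0, 0, -35/8, -717/308)
Σ b_i: (-8/5)·1 + (-3/4)·1 + 14/9·1 + 5/2·1 = 307/180 ≠ 1 ⇒ order 0.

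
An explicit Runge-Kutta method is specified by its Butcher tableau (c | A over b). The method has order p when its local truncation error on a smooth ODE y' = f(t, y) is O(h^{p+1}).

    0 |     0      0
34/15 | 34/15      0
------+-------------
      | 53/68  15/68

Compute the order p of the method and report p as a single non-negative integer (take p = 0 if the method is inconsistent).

b = (53/68, 15/68)
c = (0, 34/15)
Σ b_i: 53/68·1 + 15/68·1 = 1 ✓
b·c: 15/68·34/15 = 1/2 ✓; 2 stages ⇒ order 2.

2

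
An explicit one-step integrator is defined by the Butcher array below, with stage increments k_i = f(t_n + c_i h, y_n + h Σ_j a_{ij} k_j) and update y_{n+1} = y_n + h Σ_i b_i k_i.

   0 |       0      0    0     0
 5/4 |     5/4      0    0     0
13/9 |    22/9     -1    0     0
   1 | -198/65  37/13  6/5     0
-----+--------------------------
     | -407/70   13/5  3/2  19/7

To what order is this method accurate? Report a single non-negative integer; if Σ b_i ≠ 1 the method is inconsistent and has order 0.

b = (-407/70, 13/5, 3/2, 19/7)
c = (0, 5/4, 13/9, 1)
Ac = (0, 0, -5/4, 4127/780)
Σ b_i: (-407/70)·1 + 13/5·1 + 3/2·1 + 19/7·1 = 1 ✓
b·c: 13/5·5/4 + 3/2·13/9 + 19/7·1 = 683/84 ≠ 1/2 ⇒ order 1.

1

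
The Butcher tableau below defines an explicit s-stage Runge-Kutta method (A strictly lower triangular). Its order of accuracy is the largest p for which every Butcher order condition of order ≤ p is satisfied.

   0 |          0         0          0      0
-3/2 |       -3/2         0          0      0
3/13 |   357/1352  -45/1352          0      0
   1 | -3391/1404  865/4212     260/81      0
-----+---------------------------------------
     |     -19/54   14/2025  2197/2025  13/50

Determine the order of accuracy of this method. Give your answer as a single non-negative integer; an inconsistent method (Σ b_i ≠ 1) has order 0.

4

b = (-19/54, 14/2025, 2197/2025, 13/50)
c = (0, -3/2, 3/13, 1)
Ac = (0, 0, 135/2704, 45/104)
Σ b_i: (-19/54)·1 + 14/2025·1 + 2197/2025·1 + 13/50·1 = 1 ✓
b·c: 14/2025·(-3/2) + 2197/2025·3/13 + 13/50·1 = 1/2 ✓
b·c²: 14/2025·9/4 + 2197/2025·9/169 + 13/50·1 = 1/3 ✓
b·Ac: 2197/2025·135/2704 + 13/50·45/104 = 1/6 ✓
b·c³: 14/2025·(-27/8) + 2197/2025·27/2197 + 13/50·1 = 1/4 ✓
b·(c∘Ac): 2197/2025·405/35152 + 13/50·45/104 = 1/8 ✓
b·Ac²: 2197/2025·(-405/5408) + 13/50·395/624 = 1/12 ✓
b·A²c: 13/50·25/156 = 1/24 ✓; 4 stages ⇒ order 4.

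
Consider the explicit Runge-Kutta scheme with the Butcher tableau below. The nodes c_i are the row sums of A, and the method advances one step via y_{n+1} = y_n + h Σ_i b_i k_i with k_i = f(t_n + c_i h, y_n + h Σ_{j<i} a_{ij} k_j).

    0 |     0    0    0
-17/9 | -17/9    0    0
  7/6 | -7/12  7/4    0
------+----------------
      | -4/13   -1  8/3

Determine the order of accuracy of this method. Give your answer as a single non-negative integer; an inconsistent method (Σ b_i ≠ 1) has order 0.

0

b = (-4/13, -1, 8/3)
c = (0, -17/9, 7/6)
Ac = (0, 0, -119/36)
Σ b_i: (-4/13)·1 + (-1)·1 + 8/3·1 = 53/39 ≠ 1 ⇒ order 0.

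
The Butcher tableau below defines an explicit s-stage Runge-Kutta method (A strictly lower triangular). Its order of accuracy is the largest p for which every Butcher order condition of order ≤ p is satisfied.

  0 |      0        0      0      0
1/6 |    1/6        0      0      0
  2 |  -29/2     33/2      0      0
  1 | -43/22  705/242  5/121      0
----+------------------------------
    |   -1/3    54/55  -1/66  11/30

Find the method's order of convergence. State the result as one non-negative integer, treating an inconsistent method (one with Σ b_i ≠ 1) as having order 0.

4

b = (-1/3, 54/55, -1/66, 11/30)
c = (0, 1/6, 2, 1)
Ac = (0, 0, 11/4, 25/44)
Σ b_i: (-1/3)·1 + 54/55·1 + (-1/66)·1 + 11/30·1 = 1 ✓
b·c: 54/55·1/6 + (-1/66)·2 + 11/30·1 = 1/2 ✓
b·c²: 54/55·1/36 + (-1/66)·4 + 11/30·1 = 1/3 ✓
b·Ac: (-1/66)·11/4 + 11/30·25/44 = 1/6 ✓
b·c³: 54/55·1/216 + (-1/66)·8 + 11/30·1 = 1/4 ✓
b·(c∘Ac): (-1/66)·11/2 + 11/30·25/44 = 1/8 ✓
b·Ac²: (-1/66)·11/24 + 11/30·65/264 = 1/12 ✓
b·A²c: 11/30·5/44 = 1/24 ✓; 4 stages ⇒ order 4.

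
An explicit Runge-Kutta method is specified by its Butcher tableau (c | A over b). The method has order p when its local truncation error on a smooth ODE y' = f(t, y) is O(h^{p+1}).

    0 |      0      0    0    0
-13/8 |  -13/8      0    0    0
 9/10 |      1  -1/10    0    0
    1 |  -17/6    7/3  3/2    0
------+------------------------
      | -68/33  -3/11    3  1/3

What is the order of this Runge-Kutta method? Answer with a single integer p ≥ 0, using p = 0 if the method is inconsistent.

b = (-68/33, -3/11, 3, 1/3)
c = (0, -13/8, 9/10, 1)
Ac = (0, 0, 13/80, -293/120)
Σ b_i: (-68/33)·1 + (-3/11)·1 + 3·1 + 1/3·1 = 1 ✓
b·c: (-3/11)·(-13/8) + 3·9/10 + 1/3·1 = 4589/1320 ≠ 1/2 ⇒ order 1.

1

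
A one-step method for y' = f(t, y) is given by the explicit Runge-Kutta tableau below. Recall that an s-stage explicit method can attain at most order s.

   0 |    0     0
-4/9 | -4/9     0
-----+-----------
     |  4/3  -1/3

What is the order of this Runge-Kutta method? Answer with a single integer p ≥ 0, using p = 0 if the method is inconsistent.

1

b = (4/3, -1/3)
c = (0, -4/9)
Σ b_i: 4/3·1 + (-1/3)·1 = 1 ✓
b·c: (-1/3)·(-4/9) = 4/27 ≠ 1/2 ⇒ order 1.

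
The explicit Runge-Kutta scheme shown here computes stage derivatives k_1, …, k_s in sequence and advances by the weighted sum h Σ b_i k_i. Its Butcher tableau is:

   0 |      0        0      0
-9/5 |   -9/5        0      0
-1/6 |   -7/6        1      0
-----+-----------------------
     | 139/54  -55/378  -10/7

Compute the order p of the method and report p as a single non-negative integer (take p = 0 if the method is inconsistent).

2

b = (139/54, -55/378, -10/7)
c = (0, -9/5, -1/6)
Ac = (0, 0, -9/5)
Σ b_i: 139/54·1 + (-55/378)·1 + (-10/7)·1 = 1 ✓
b·c: (-55/378)·(-9/5) + (-10/7)·(-1/6) = 1/2 ✓
b·c²: (-55/378)·81/25 + (-10/7)·1/36 = -23/45 ≠ 1/3 ⇒ order 2.
b·Ac: (-10/7)·(-9/5) = 18/7 ≠ 1/6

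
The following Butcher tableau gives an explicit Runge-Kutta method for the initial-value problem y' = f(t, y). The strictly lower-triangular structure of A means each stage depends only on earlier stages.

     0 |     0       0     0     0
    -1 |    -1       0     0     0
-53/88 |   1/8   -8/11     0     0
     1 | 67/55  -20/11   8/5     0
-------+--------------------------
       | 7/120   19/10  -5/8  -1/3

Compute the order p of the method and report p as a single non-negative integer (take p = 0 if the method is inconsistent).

1

b = (7/120, 19/10, -5/8, -1/3)
c = (0, -1, -53/88, 1)
Ac = (0, 0, 8/11, 47/55)
Σ b_i: 7/120·1 + 19/10·1 + (-5/8)·1 + (-1/3)·1 = 1 ✓
b·c: 19/10·(-1) + (-5/8)·(-53/88) + (-1/3)·1 = -19609/10560 ≠ 1/2 ⇒ order 1.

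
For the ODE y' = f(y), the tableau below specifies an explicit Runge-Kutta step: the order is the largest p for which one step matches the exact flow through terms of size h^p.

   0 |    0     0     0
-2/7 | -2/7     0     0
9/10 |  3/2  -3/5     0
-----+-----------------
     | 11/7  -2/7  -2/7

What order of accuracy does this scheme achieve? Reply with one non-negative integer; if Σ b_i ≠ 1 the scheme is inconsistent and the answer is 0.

b = (11/7, -2/7, -2/7)
c = (0, -2/7, 9/10)
Ac = (0, 0, 6/35)
Σ b_i: 11/7·1 + (-2/7)·1 + (-2/7)·1 = 1 ✓
b·c: (-2/7)·(-2/7) + (-2/7)·9/10 = -43/245 ≠ 1/2 ⇒ order 1.

1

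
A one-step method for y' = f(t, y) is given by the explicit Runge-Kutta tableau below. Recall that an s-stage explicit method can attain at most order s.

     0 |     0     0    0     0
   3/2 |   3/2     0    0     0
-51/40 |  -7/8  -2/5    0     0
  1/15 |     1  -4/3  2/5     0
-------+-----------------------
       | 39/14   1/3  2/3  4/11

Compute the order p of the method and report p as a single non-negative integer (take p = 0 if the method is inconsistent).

0

b = (39/14, 1/3, 2/3, 4/11)
c = (0, 3/2, -51/40, 1/15)
Ac = (0, 0, -3/5, -251/100)
Σ b_i: 39/14·1 + 1/3·1 + 2/3·1 + 4/11·1 = 639/154 ≠ 1 ⇒ order 0.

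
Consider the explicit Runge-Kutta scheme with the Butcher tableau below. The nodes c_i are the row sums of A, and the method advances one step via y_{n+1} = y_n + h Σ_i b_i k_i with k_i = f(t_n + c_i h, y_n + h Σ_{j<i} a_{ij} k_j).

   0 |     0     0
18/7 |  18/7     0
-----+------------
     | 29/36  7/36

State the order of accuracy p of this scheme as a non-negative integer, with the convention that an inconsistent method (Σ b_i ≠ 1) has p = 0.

2

b = (29/36, 7/36)
c = (0, 18/7)
Σ b_i: 29/36·1 + 7/36·1 = 1 ✓
b·c: 7/36·18/7 = 1/2 ✓; 2 stages ⇒ order 2.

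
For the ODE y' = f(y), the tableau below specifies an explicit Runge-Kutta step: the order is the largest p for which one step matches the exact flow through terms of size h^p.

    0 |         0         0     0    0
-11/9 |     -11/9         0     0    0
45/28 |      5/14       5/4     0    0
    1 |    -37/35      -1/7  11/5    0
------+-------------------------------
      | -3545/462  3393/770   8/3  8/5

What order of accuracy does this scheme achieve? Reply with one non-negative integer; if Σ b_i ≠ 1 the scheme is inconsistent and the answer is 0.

2

b = (-3545/462, 3393/770, 8/3, 8/5)
c = (0, -11/9, 45/28, 1)
Ac = (0, 0, -55/36, 935/252)
Σ b_i: (-3545/462)·1 + 3393/770·1 + 8/3·1 + 8/5·1 = 1 ✓
b·c: 3393/770·(-11/9) + 8/3·45/28 + 8/5·1 = 1/2 ✓
b·c²: 3393/770·121/81 + 8/3·2025/784 + 8/5·1 = 6646/441 ≠ 1/3 ⇒ order 2.
b·Ac: 8/3·(-55/36) + 8/5·935/252 = 352/189 ≠ 1/6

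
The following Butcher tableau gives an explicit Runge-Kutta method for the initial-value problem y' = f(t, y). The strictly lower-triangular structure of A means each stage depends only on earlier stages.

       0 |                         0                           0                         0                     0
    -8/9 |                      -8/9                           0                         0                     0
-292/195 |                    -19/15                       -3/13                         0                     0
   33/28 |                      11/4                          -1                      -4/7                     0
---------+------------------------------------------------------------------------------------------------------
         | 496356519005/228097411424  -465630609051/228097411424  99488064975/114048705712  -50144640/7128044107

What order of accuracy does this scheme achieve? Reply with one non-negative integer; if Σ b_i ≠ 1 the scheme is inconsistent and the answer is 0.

3

b = (496356519005/228097411424, -465630609051/228097411424, 99488064975/114048705712, -50144640/7128044107)
c = (0, -8/9, -292/195, 33/28)
Ac = (0, 0, 8/39, 7144/4095)
Σ b_i: 496356519005/228097411424·1 + (-465630609051/228097411424)·1 + 99488064975/114048705712·1 + (-50144640/7128044107)·1 = 1 ✓
b·c: (-465630609051/228097411424)·(-8/9) + 99488064975/114048705712·(-292/195) + (-50144640/7128044107)·33/28 = 1/2 ✓
b·c²: (-465630609051/228097411424)·64/81 + 99488064975/114048705712·85264/38025 + (-50144640/7128044107)·1089/784 = 1/3 ✓
b·Ac: 99488064975/114048705712·8/39 + (-50144640/7128044107)·7144/4095 = 1/6 ✓
b·c³: (-465630609051/228097411424)·(-512/729) + 99488064975/114048705712·(-24897088/7414875) + (-50144640/7128044107)·35937/21952 = -131950934331206/87568021854495 ≠ 1/4 ⇒ order 3.
b·(c∘Ac): 99488064975/114048705712·(-2336/7605) + (-50144640/7128044107)·19646/9555 = -6039191234/21384132321 ≠ 1/8
b·Ac²: 99488064975/114048705712·(-64/351) + (-50144640/7128044107)·(-4962304/2395575) = -1807466099756/12509717407785 ≠ 1/12
b·A²c: (-50144640/7128044107)·(-32/273) = 5877760/7128044107 ≠ 1/24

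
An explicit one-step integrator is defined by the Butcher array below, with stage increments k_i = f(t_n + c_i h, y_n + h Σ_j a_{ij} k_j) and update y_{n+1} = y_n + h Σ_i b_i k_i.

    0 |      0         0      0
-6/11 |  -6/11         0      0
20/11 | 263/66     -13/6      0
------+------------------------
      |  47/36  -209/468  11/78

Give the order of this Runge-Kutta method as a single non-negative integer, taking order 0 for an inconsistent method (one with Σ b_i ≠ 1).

b = (47/36, -209/468, 11/78)
c = (0, -6/11, 20/11)
Ac = (0, 0, 13/11)
Σ b_i: 47/36·1 + (-209/468)·1 + 11/78·1 = 1 ✓
b·c: (-209/468)·(-6/11) + 11/78·20/11 = 1/2 ✓
b·c²: (-209/468)·36/121 + 11/78·400/121 = 1/3 ✓
b·Ac: 11/78·13/11 = 1/6 ✓; 3 stages ⇒ order 3.

3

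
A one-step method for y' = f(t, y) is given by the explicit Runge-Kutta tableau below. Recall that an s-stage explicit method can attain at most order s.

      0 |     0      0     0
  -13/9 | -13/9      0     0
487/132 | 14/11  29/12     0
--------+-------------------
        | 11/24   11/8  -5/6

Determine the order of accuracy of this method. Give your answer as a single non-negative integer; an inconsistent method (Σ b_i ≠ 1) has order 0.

b = (11/24, 11/8, -5/6)
c = (0, -13/9, 487/132)
Ac = (0, 0, -377/108)
Σ b_i: 11/24·1 + 11/8·1 + (-5/6)·1 = 1 ✓
b·c: 11/8·(-13/9) + (-5/6)·487/132 = -167/33 ≠ 1/2 ⇒ order 1.

1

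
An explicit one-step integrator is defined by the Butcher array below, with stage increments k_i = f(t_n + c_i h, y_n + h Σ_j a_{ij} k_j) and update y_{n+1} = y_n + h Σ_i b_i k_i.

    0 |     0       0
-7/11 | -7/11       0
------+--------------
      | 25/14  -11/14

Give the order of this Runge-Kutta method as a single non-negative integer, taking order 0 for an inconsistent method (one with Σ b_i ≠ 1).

2

b = (25/14, -11/14)
c = (0, -7/11)
Σ b_i: 25/14·1 + (-11/14)·1 = 1 ✓
b·c: (-11/14)·(-7/11) = 1/2 ✓; 2 stages ⇒ order 2.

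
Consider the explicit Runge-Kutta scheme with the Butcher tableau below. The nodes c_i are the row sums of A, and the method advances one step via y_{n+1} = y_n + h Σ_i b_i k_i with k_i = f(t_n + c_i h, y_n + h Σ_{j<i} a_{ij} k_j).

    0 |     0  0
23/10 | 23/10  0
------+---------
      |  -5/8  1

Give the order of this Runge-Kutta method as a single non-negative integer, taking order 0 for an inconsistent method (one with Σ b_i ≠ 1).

0

b = (-5/8, 1)
c = (0, 23/10)
Σ b_i: (-5/8)·1 + 1·1 = 3/8 ≠ 1 ⇒ order 0.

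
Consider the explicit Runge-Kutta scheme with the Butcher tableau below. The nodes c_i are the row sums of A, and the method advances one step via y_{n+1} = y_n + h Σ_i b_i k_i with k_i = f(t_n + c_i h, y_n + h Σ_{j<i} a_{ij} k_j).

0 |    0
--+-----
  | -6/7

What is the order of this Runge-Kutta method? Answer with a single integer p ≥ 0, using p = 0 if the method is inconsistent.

b = (-6/7)
c = (0)
Σ b_i: (-6/7)·1 = -6/7 ≠ 1 ⇒ order 0.

0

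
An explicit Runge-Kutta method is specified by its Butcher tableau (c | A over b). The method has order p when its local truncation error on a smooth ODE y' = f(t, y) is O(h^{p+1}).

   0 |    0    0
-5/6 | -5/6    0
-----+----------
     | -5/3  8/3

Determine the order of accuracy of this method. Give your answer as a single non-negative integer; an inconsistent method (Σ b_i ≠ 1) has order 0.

1

b = (-5/3, 8/3)
c = (0, -5/6)
Σ b_i: (-5/3)·1 + 8/3·1 = 1 ✓
b·c: 8/3·(-5/6) = -20/9 ≠ 1/2 ⇒ order 1.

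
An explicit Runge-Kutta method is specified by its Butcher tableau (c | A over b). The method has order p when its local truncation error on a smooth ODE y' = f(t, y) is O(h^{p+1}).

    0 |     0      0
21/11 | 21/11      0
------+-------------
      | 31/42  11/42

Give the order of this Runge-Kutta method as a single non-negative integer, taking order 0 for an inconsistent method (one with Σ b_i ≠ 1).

2

b = (31/42, 11/42)
c = (0, 21/11)
Σ b_i: 31/42·1 + 11/42·1 = 1 ✓
b·c: 11/42·21/11 = 1/2 ✓; 2 stages ⇒ order 2.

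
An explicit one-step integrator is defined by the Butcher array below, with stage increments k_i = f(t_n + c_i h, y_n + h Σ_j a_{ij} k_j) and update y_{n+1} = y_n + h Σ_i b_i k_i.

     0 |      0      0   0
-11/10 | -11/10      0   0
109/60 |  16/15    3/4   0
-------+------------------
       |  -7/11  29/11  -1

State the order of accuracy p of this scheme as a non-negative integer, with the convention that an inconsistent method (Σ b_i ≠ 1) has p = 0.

b = (-7/11, 29/11, -1)
c = (0, -11/10, 109/60)
Ac = (0, 0, -33/40)
Σ b_i: (-7/11)·1 + 29/11·1 + (-1)·1 = 1 ✓
b·c: 29/11·(-11/10) + (-1)·109/60 = -283/60 ≠ 1/2 ⇒ order 1.

1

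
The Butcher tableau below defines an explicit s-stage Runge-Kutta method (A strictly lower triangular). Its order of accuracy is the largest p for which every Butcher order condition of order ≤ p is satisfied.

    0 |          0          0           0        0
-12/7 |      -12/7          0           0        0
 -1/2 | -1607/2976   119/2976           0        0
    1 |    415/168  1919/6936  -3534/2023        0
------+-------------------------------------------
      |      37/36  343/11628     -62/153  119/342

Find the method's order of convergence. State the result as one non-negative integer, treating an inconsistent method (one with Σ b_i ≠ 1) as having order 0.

b = (37/36, 343/11628, -62/153, 119/342)
c = (0, -12/7, -1/2, 1)
Ac = (0, 0, -17/248, 95/238)
Σ b_i: 37/36·1 + 343/11628·1 + (-62/153)·1 + 119/342·1 = 1 ✓
b·c: 343/11628·(-12/7) + (-62/153)·(-1/2) + 119/342·1 = 1/2 ✓
b·c²: 343/11628·144/49 + (-62/153)·1/4 + 119/342·1 = 1/3 ✓
b·Ac: (-62/153)·(-17/248) + 119/342·95/238 = 1/6 ✓
b·c³: 343/11628·(-1728/343) + (-62/153)·(-1/8) + 119/342·1 = 1/4 ✓
b·(c∘Ac): (-62/153)·17/496 + 119/342·95/238 = 1/8 ✓
b·Ac²: (-62/153)·51/434 + 119/342·627/1666 = 1/12 ✓
b·A²c: 119/342·57/476 = 1/24 ✓; 4 stages ⇒ order 4.

4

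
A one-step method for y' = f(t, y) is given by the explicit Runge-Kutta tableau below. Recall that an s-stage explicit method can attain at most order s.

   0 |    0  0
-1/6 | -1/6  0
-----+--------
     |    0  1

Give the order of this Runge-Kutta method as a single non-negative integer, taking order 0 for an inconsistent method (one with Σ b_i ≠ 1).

1

b = (0, 1)
c = (0, -1/6)
Σ b_i: 1·1 = 1 ✓
b·c: 1·(-1/6) = -1/6 ≠ 1/2 ⇒ order 1.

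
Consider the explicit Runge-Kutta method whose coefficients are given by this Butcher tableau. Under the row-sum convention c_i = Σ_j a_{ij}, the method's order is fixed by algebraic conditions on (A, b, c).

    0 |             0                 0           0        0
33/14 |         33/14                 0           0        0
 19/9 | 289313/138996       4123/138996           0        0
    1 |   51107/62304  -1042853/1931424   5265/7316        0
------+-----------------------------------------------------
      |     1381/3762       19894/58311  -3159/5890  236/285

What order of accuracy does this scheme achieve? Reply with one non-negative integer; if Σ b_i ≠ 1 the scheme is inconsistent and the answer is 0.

b = (1381/3762, 19894/58311, -3159/5890, 236/285)
c = (0, 33/14, 19/9, 1)
Ac = (0, 0, 589/8424, 931/3776)
Σ b_i: 1381/3762·1 + 19894/58311·1 + (-3159/5890)·1 + 236/285·1 = 1 ✓
b·c: 19894/58311·33/14 + (-3159/5890)·19/9 + 236/285·1 = 1/2 ✓
b·c²: 19894/58311·1089/196 + (-3159/5890)·361/81 + 236/285·1 = 1/3 ✓
b·Ac: (-3159/5890)·589/8424 + 236/285·931/3776 = 1/6 ✓
b·c³: 19894/58311·35937/2744 + (-3159/5890)·6859/729 + 236/285·1 = 1/4 ✓
b·(c∘Ac): (-3159/5890)·11191/75816 + 236/285·931/3776 = 1/8 ✓
b·Ac²: (-3159/5890)·6479/39312 + 236/285·10963/52864 = 1/12 ✓
b·A²c: 236/285·95/1888 = 1/24 ✓; 4 stages ⇒ order 4.

4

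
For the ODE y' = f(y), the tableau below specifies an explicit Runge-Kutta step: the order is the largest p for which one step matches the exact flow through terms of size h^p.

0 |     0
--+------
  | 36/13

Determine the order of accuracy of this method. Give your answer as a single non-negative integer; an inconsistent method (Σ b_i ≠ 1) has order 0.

b = (36/13)
c = (0)
Σ b_i: 36/13·1 = 36/13 ≠ 1 ⇒ order 0.

0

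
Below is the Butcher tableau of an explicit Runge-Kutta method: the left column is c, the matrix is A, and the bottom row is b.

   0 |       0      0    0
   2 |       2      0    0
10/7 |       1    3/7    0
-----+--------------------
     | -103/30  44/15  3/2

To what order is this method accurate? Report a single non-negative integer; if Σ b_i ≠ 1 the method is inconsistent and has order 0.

1

b = (-103/30, 44/15, 3/2)
c = (0, 2, 10/7)
Ac = (0, 0, 6/7)
Σ b_i: (-103/30)·1 + 44/15·1 + 3/2·1 = 1 ✓
b·c: 44/15·2 + 3/2·10/7 = 841/105 ≠ 1/2 ⇒ order 1.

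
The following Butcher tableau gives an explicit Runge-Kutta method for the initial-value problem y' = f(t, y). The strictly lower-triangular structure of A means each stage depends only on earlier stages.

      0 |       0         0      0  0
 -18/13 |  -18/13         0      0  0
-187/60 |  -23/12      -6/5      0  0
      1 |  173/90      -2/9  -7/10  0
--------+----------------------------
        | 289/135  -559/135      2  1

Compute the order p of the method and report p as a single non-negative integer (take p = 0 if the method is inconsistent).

b = (289/135, -559/135, 2, 1)
c = (0, -18/13, -187/60, 1)
Ac = (0, 0, 108/65, 19417/7800)
Σ b_i: 289/135·1 + (-559/135)·1 + 2·1 + 1·1 = 1 ✓
b·c: (-559/135)·(-18/13) + 2·(-187/60) + 1·1 = 1/2 ✓
b·c²: (-559/135)·324/169 + 2·34969/3600 + 1·1 = 292237/23400 ≠ 1/3 ⇒ order 2.
b·Ac: 2·108/65 + 1·19417/7800 = 45337/7800 ≠ 1/6

2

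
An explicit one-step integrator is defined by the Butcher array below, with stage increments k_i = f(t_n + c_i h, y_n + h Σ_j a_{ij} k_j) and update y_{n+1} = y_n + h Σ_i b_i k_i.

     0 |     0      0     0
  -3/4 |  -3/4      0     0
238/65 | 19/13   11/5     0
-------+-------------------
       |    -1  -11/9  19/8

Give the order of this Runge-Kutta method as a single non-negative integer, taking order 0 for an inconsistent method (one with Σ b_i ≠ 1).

b = (-1, -11/9, 19/8)
c = (0, -3/4, 238/65)
Ac = (0, 0, -33/20)
Σ b_i: (-1)·1 + (-11/9)·1 + 19/8·1 = 11/72 ≠ 1 ⇒ order 0.

0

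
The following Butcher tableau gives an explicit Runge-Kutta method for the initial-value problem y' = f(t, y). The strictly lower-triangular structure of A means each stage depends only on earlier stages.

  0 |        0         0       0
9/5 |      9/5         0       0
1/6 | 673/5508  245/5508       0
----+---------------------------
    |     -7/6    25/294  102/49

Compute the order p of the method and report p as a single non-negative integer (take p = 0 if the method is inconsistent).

3

b = (-7/6, 25/294, 102/49)
c = (0, 9/5, 1/6)
Ac = (0, 0, 49/612)
Σ b_i: (-7/6)·1 + 25/294·1 + 102/49·1 = 1 ✓
b·c: 25/294·9/5 + 102/49·1/6 = 1/2 ✓
b·c²: 25/294·81/25 + 102/49·1/36 = 1/3 ✓
b·Ac: 102/49·49/612 = 1/6 ✓; 3 stages ⇒ order 3.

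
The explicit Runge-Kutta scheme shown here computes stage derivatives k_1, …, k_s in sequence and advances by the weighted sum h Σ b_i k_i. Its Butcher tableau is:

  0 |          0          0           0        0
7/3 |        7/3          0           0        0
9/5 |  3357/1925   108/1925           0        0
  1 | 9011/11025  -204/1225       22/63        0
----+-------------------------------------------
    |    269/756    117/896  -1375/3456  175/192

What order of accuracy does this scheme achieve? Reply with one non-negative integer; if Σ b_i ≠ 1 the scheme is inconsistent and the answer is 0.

4

b = (269/756, 117/896, -1375/3456, 175/192)
c = (0, 7/3, 9/5, 1)
Ac = (0, 0, 36/275, 6/25)
Σ b_i: 269/756·1 + 117/896·1 + (-1375/3456)·1 + 175/192·1 = 1 ✓
b·c: 117/896·7/3 + (-1375/3456)·9/5 + 175/192·1 = 1/2 ✓
b·c²: 117/896·49/9 + (-1375/3456)·81/25 + 175/192·1 = 1/3 ✓
b·Ac: (-1375/3456)·36/275 + 175/192·6/25 = 1/6 ✓
b·c³: 117/896·343/27 + (-1375/3456)·729/125 + 175/192·1 = 1/4 ✓
b·(c∘Ac): (-1375/3456)·324/1375 + 175/192·6/25 = 1/8 ✓
b·Ac²: (-1375/3456)·84/275 + 175/192·118/525 = 1/12 ✓
b·A²c: 175/192·8/175 = 1/24 ✓; 4 stages ⇒ order 4.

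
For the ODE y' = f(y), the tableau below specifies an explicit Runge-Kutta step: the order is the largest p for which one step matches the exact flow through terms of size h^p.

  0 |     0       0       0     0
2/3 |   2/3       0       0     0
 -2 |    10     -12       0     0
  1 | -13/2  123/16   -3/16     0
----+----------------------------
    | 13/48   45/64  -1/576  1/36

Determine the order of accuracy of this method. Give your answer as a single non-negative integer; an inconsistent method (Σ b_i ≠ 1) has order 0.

4

b = (13/48, 45/64, -1/576, 1/36)
c = (0, 2/3, -2, 1)
Ac = (0, 0, -8, 11/2)
Σ b_i: 13/48·1 + 45/64·1 + (-1/576)·1 + 1/36·1 = 1 ✓
b·c: 45/64·2/3 + (-1/576)·(-2) + 1/36·1 = 1/2 ✓
b·c²: 45/64·4/9 + (-1/576)·4 + 1/36·1 = 1/3 ✓
b·Ac: (-1/576)·(-8) + 1/36·11/2 = 1/6 ✓
b·c³: 45/64·8/27 + (-1/576)·(-8) + 1/36·1 = 1/4 ✓
b·(c∘Ac): (-1/576)·16 + 1/36·11/2 = 1/8 ✓
b·Ac²: (-1/576)·(-16/3) + 1/36·8/3 = 1/12 ✓
b·A²c: 1/36·3/2 = 1/24 ✓; 4 stages ⇒ order 4.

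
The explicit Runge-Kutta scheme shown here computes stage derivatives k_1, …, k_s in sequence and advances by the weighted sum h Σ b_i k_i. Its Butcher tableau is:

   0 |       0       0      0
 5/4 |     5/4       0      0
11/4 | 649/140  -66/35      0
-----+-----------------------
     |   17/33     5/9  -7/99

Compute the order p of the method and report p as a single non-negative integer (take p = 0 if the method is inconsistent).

b = (17/33, 5/9, -7/99)
c = (0, 5/4, 11/4)
Ac = (0, 0, -33/14)
Σ b_i: 17/33·1 + 5/9·1 + (-7/99)·1 = 1 ✓
b·c: 5/9·5/4 + (-7/99)·11/4 = 1/2 ✓
b·c²: 5/9·25/16 + (-7/99)·121/16 = 1/3 ✓
b·Ac: (-7/99)·(-33/14) = 1/6 ✓; 3 stages ⇒ order 3.

3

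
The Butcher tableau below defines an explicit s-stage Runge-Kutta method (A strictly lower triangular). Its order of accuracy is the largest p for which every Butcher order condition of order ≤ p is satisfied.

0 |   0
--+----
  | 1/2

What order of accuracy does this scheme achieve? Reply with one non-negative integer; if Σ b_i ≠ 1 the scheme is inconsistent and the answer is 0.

b = (1/2)
c = (0)
Σ b_i: 1/2·1 = 1/2 ≠ 1 ⇒ order 0.

0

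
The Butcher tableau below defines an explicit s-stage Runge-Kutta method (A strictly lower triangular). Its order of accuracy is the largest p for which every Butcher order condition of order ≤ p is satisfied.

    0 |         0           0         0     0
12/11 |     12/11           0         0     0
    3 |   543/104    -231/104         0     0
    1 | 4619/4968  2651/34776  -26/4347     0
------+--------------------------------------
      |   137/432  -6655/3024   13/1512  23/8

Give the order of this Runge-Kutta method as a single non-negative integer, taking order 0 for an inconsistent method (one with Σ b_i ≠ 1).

b = (137/432, -6655/3024, 13/1512, 23/8)
c = (0, 12/11, 3, 1)
Ac = (0, 0, -63/26, 3/46)
Σ b_i: 137/432·1 + (-6655/3024)·1 + 13/1512·1 + 23/8·1 = 1 ✓
b·c: (-6655/3024)·12/11 + 13/1512·3 + 23/8·1 = 1/2 ✓
b·c²: (-6655/3024)·144/121 + 13/1512·9 + 23/8·1 = 1/3 ✓
b·Ac: 13/1512·(-63/26) + 23/8·3/46 = 1/6 ✓
b·c³: (-6655/3024)·1728/1331 + 13/1512·27 + 23/8·1 = 1/4 ✓
b·(c∘Ac): 13/1512·(-189/26) + 23/8·3/46 = 1/8 ✓
b·Ac²: 13/1512·(-378/143) + 23/8·28/759 = 1/12 ✓
b·A²c: 23/8·1/69 = 1/24 ✓; 4 stages ⇒ order 4.

4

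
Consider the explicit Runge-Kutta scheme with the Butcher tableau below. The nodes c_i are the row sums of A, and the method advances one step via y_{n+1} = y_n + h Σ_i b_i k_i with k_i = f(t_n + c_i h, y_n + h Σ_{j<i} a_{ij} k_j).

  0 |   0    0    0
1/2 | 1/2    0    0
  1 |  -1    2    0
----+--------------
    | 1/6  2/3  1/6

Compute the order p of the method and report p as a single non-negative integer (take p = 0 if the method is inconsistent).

b = (1/6, 2/3, 1/6)
c = (0, 1/2, 1)
Ac = (0, 0, 1)
Σ b_i: 1/6·1 + 2/3·1 + 1/6·1 = 1 ✓
b·c: 2/3·1/2 + 1/6·1 = 1/2 ✓
b·c²: 2/3·1/4 + 1/6·1 = 1/3 ✓
b·Ac: 1/6·1 = 1/6 ✓; 3 stages ⇒ order 3.

3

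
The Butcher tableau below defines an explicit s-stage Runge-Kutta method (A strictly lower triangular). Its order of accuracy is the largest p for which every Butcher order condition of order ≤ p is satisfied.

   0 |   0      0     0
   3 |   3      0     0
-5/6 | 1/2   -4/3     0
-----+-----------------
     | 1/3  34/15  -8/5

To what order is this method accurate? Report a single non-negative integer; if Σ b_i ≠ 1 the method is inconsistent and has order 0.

1

b = (1/3, 34/15, -8/5)
c = (0, 3, -5/6)
Ac = (0, 0, -4)
Σ b_i: 1/3·1 + 34/15·1 + (-8/5)·1 = 1 ✓
b·c: 34/15·3 + (-8/5)·(-5/6) = 122/15 ≠ 1/2 ⇒ order 1.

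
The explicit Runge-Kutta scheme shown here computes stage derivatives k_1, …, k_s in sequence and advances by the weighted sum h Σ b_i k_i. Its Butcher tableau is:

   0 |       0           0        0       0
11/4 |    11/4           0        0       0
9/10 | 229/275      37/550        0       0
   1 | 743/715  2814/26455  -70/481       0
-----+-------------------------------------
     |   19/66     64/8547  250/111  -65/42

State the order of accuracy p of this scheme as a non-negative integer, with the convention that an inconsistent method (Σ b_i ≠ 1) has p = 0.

b = (19/66, 64/8547, 250/111, -65/42)
c = (0, 11/4, 9/10, 1)
Ac = (0, 0, 37/200, 21/130)
Σ b_i: 19/66·1 + 64/8547·1 + 250/111·1 + (-65/42)·1 = 1 ✓
b·c: 64/8547·11/4 + 250/111·9/10 + (-65/42)·1 = 1/2 ✓
b·c²: 64/8547·121/16 + 250/111·81/100 + (-65/42)·1 = 1/3 ✓
b·Ac: 250/111·37/200 + (-65/42)·21/130 = 1/6 ✓
b·c³: 64/8547·1331/64 + 250/111·729/1000 + (-65/42)·1 = 1/4 ✓
b·(c∘Ac): 250/111·333/2000 + (-65/42)·21/130 = 1/8 ✓
b·Ac²: 250/111·407/800 + (-65/42)·357/520 = 1/12 ✓
b·A²c: (-65/42)·(-7/260) = 1/24 ✓; 4 stages ⇒ order 4.

4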